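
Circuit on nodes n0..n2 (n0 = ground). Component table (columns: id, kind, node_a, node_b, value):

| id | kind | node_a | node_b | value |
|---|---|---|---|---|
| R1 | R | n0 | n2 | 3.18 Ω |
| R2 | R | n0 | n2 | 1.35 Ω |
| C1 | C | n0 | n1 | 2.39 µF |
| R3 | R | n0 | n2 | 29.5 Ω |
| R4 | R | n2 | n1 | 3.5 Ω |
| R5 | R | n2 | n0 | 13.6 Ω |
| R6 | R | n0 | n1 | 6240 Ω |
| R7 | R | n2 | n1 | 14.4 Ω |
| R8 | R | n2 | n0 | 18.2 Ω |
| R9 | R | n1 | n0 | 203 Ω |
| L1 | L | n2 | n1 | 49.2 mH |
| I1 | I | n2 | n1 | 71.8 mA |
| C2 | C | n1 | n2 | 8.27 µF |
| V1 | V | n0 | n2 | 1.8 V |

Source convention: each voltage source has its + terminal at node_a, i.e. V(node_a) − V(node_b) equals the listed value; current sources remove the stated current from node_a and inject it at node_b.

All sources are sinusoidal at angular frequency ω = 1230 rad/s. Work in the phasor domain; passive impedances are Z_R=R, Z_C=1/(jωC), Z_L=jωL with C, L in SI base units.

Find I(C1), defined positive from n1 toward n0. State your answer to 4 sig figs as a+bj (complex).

-4.943e-05-0.004631j A

MNA unknowns: 2 node voltages V₁..V_2 plus 1 source current (V1)
R1: Y=0.3145+0.000j on G[0,2]
R2: Y=0.7407+0.000j on G[0,2]
C1: Y=0.000+0.002940j on G[0,1]
R3: Y=0.03390+0.000j on G[0,2]
R4: Y=0.2857+0.000j on G[2,1]
R5: Y=0.07353+0.000j on G[2,0]
R6: Y=0.0001603+0.000j on G[0,1]
R7: Y=0.06944+0.000j on G[2,1]
R8: Y=0.05495+0.000j on G[2,0]
R9: Y=0.004926+0.000j on G[1,0]
L1: Y=0.000-0.01652j on G[2,1]
I1: z[2]−=0.0718, z[1]+=0.0718
C2: Y=0.000+0.01017j on G[1,2]
V1: row V0−V2=1.8, i_V1 at 0,2
solve → V1=-1.575+0.01682j, V2=-1.800+0.000j
aux → i_V1=-2.200-0.004546j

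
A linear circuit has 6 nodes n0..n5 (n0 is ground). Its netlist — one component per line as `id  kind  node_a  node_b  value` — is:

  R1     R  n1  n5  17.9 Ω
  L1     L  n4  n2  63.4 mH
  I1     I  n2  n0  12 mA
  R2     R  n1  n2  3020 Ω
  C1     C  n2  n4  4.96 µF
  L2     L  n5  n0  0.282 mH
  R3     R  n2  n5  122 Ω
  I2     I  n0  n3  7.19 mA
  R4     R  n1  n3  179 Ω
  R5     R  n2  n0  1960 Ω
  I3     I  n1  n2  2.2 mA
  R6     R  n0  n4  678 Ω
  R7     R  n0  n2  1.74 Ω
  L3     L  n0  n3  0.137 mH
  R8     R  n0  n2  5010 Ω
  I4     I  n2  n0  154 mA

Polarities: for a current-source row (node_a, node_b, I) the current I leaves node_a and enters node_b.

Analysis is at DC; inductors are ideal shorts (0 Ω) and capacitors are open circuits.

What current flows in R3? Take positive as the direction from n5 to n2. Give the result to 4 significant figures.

0.002294 A

MNA unknowns: 5 node voltages V₁..V_5 plus 3 source currents (L1, L2, L3)
R1: Y=0.05587 on G[1,5]
L1: row V4−V2=0, i_L1 at 4,2
I1: z[2]−=0.012, z[0]+=0.012
R2: Y=0.0003311 on G[1,2]
C1: Y=0.000 on G[2,4]
L2: row V5−V0=0, i_L2 at 5,0
R3: Y=0.008197 on G[2,5]
I2: z[0]−=0.00719, z[3]+=0.00719
R4: Y=0.005587 on G[1,3]
R5: Y=0.0005102 on G[2,0]
I3: z[1]−=0.0022, z[2]+=0.0022
R6: Y=0.001475 on G[0,4]
R7: Y=0.5747 on G[0,2]
L3: row V0−V3=0, i_L3 at 0,3
R8: Y=0.0001996 on G[0,2]
I4: z[2]−=0.154, z[0]+=0.154
solve → V1=-0.03711, V2=-0.2798, V3=0.000, V4=-0.2798, V5=0.000
aux → i_L1=0.0004127, i_L2=-0.004367, i_L3=-0.006983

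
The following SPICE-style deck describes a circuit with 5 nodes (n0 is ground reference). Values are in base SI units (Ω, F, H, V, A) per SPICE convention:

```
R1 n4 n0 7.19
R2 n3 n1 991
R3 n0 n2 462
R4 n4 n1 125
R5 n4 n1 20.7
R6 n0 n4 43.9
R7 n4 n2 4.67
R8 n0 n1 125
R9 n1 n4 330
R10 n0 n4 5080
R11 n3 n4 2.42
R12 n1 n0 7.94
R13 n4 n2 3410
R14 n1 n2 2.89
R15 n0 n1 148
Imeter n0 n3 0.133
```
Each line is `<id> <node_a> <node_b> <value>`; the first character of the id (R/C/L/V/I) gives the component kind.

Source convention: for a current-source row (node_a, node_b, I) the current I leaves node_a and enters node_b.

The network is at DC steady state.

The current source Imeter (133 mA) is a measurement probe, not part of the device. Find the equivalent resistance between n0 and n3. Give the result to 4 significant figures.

MNA unknowns: 4 node voltages V₁..V_4
R1: Y=0.1391 on G[4,0]
R2: Y=0.001009 on G[3,1]
R3: Y=0.002165 on G[0,2]
R4: Y=0.008000 on G[4,1]
R5: Y=0.04831 on G[4,1]
R6: Y=0.02278 on G[0,4]
R7: Y=0.2141 on G[4,2]
R8: Y=0.008000 on G[0,1]
R9: Y=0.003030 on G[1,4]
R10: Y=0.0001969 on G[0,4]
R11: Y=0.4132 on G[3,4]
R12: Y=0.1259 on G[1,0]
R13: Y=0.0002933 on G[4,2]
R14: Y=0.3460 on G[1,2]
R15: Y=0.006757 on G[0,1]
Imeter: z[0]−=0.133, z[3]+=0.133
solve → V1=0.3134, V2=0.3998, V3=0.8638, V4=0.5433

R_eq = 6.495 Ω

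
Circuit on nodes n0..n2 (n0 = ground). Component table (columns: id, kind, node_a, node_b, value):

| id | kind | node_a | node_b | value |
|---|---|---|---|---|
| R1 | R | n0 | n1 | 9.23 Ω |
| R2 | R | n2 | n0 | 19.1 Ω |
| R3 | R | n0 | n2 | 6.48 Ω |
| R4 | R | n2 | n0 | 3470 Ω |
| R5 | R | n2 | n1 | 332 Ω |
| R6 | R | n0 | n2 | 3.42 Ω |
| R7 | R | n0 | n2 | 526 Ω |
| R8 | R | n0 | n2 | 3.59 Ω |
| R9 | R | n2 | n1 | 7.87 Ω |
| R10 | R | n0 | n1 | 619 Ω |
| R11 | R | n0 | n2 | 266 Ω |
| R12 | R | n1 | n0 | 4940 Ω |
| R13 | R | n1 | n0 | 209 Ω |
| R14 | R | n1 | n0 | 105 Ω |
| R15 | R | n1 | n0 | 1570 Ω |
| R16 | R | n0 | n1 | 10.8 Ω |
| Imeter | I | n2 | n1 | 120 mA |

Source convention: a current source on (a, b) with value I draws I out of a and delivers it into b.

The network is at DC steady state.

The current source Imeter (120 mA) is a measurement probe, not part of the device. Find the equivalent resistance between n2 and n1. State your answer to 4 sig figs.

Element admittances at DC:
  Y(R1) = 0.1083 S between n0,n1
  Y(R2) = 0.05236 S between n2,n0
  Y(R3) = 0.1543 S between n0,n2
  Y(R4) = 0.0002882 S between n2,n0
  Y(R5) = 0.003012 S between n2,n1
  Y(R6) = 0.2924 S between n0,n2
  Y(R7) = 0.001901 S between n0,n2
  Y(R8) = 0.2786 S between n0,n2
  Y(R9) = 0.1271 S between n2,n1
  Y(R10) = 0.001616 S between n0,n1
  Y(R11) = 0.003759 S between n0,n2
  Y(R12) = 0.0002024 S between n1,n0
  Y(R13) = 0.004785 S between n1,n0
  Y(R14) = 0.009524 S between n1,n0
  Y(R15) = 0.0006369 S between n1,n0
  Y(R16) = 0.09259 S between n0,n1
  Imeter: injects 0.12 A into n1 (from n2)
Assemble and solve the 2×2 MNA system:
  V(n1)=0.3126  V(n2)=-0.08684

R_eq = 3.328 Ω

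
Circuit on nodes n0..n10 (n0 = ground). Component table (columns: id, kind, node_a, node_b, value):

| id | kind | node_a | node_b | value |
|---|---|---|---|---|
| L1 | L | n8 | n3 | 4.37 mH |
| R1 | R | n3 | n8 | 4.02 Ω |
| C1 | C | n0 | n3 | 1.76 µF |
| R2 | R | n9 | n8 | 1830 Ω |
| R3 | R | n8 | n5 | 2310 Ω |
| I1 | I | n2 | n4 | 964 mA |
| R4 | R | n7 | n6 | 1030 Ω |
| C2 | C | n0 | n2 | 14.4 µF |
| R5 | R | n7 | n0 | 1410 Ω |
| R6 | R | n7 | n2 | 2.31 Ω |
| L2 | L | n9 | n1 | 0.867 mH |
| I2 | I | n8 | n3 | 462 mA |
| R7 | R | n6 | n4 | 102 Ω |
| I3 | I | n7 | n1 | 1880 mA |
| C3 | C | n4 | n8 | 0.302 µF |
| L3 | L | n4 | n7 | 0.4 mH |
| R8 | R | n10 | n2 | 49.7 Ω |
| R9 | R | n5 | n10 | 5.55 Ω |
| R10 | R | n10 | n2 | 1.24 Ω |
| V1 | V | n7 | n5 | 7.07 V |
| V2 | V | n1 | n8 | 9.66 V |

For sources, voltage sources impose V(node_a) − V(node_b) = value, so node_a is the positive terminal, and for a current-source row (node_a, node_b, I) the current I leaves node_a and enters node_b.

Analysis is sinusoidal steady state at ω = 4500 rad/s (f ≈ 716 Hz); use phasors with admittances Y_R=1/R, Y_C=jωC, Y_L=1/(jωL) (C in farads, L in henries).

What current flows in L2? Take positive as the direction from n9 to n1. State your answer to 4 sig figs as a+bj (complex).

-0.005279+1.125e-05j A

Element admittances at ω=4500 rad/s:
  Y(L1) = 0.000-0.05085j S between n8,n3
  Y(R1) = 0.2488+0.000j S between n3,n8
  Y(C1) = 0.000+0.007920j S between n0,n3
  Y(R2) = 0.0005464+0.000j S between n9,n8
  Y(R3) = 0.0004329+0.000j S between n8,n5
  I1: injects 0.964 A into n4 (from n2)
  Y(R4) = 0.0009709+0.000j S between n7,n6
  Y(C2) = 0.000+0.06480j S between n0,n2
  Y(R5) = 0.0007092+0.000j S between n7,n0
  Y(R6) = 0.4329+0.000j S between n7,n2
  Y(L2) = 0.000-0.2563j S between n9,n1
  I2: injects 0.462 A into n3 (from n8)
  Y(R7) = 0.009804+0.000j S between n6,n4
  I3: injects 1.88 A into n1 (from n7)
  Y(C3) = 0.000+0.001359j S between n4,n8
  Y(L3) = 0.000-0.5556j S between n4,n7
  Y(R8) = 0.02012+0.000j S between n10,n2
  Y(R9) = 0.1802+0.000j S between n5,n10
  Y(R10) = 0.8065+0.000j S between n10,n2
  V1: constraint V(n7)−V(n5) = 7.07
  V2: constraint V(n1)−V(n8) = 9.66
Assemble and solve the 12×12 MNA system:
  V(n1)=23.45-196.8j  V(n2)=-1.434+24.18j  V(n3)=9.581-197.9j  V(n4)=-0.7034+26.30j  V(n5)=-7.742+24.02j  V(n6)=-0.7005+26.10j  V(n7)=-0.6716+24.02j  V(n8)=13.79-196.8j  V(n9)=23.45-196.8j  V(n10)=-2.563+24.15j
  i(V1)=-0.9424+0.07191j  i(V2)=1.875+1.125e-05j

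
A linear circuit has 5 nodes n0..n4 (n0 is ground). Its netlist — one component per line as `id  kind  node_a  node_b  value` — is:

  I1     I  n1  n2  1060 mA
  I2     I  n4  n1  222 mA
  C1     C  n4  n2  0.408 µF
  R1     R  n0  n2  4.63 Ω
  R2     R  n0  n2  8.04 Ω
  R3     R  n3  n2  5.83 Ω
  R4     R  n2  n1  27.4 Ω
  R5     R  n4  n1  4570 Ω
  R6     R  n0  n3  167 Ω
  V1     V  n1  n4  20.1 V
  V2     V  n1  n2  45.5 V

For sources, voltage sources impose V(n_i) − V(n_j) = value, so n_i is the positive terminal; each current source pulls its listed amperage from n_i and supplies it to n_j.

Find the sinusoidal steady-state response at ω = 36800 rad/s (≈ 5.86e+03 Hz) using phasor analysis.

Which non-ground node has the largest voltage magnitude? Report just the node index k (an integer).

Element admittances at ω=36800 rad/s:
  I1: injects 1.06 A into n2 (from n1)
  I2: injects 0.222 A into n1 (from n4)
  Y(C1) = 0.000+0.01501j S between n4,n2
  Y(R1) = 0.2160+0.000j S between n0,n2
  Y(R2) = 0.1244+0.000j S between n0,n2
  Y(R3) = 0.1715+0.000j S between n3,n2
  Y(R4) = 0.03650+0.000j S between n2,n1
  Y(R5) = 0.0002188+0.000j S between n4,n1
  Y(R6) = 0.005988+0.000j S between n0,n3
  V1: constraint V(n1)−V(n4) = 20.1
  V2: constraint V(n1)−V(n2) = 45.5
Assemble and solve the 6×6 MNA system:
  V(n1)=45.50+0.000j  V(n2)=0.000+0.000j  V(n3)=0.000+0.000j  V(n4)=25.40+0.000j
  i(V1)=0.2176+0.3814j  i(V2)=-2.721-0.3814j

1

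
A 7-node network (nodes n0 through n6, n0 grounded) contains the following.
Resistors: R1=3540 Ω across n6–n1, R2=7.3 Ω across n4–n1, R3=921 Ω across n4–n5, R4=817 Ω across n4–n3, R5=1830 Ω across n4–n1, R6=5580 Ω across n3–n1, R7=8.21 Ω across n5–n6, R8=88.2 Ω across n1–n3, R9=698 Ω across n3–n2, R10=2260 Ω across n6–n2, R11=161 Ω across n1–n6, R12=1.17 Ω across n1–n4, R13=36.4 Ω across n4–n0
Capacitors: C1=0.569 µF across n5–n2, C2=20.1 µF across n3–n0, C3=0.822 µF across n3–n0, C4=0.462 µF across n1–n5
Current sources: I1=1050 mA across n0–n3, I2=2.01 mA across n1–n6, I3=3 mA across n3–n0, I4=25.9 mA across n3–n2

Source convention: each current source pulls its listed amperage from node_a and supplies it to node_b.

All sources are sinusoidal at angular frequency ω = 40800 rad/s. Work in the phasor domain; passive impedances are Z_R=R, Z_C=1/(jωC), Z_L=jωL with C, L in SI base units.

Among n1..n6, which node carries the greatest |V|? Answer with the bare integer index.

Element admittances at ω=40800 rad/s:
  Y(R1) = 0.0002825+0.000j S between n6,n1
  Y(R2) = 0.1370+0.000j S between n4,n1
  Y(C1) = 0.000+0.02322j S between n5,n2
  Y(R3) = 0.001086+0.000j S between n4,n5
  Y(R4) = 0.001224+0.000j S between n4,n3
  Y(R5) = 0.0005464+0.000j S between n4,n1
  Y(C2) = 0.000+0.8201j S between n3,n0
  Y(R6) = 0.0001792+0.000j S between n3,n1
  Y(R7) = 0.1218+0.000j S between n5,n6
  Y(C3) = 0.000+0.03354j S between n3,n0
  Y(R8) = 0.01134+0.000j S between n1,n3
  I1: injects 1.05 A into n3 (from n0)
  Y(R9) = 0.001433+0.000j S between n3,n2
  I2: injects 0.00201 A into n6 (from n1)
  Y(C4) = 0.000+0.01885j S between n1,n5
  Y(R10) = 0.0004425+0.000j S between n6,n2
  I3: injects 0.003 A into n0 (from n3)
  Y(R11) = 0.006211+0.000j S between n1,n6
  Y(R12) = 0.8547+0.000j S between n1,n4
  Y(R13) = 0.02747+0.000j S between n4,n0
  I4: injects 0.0259 A into n2 (from n3)
Assemble and solve the 6×6 MNA system:
  V(n1)=0.6145-0.3399j  V(n2)=1.269-2.542j  V(n3)=0.01072-1.207j  V(n4)=0.5978-0.3330j  V(n5)=1.166-1.506j  V(n6)=1.154-1.451j

2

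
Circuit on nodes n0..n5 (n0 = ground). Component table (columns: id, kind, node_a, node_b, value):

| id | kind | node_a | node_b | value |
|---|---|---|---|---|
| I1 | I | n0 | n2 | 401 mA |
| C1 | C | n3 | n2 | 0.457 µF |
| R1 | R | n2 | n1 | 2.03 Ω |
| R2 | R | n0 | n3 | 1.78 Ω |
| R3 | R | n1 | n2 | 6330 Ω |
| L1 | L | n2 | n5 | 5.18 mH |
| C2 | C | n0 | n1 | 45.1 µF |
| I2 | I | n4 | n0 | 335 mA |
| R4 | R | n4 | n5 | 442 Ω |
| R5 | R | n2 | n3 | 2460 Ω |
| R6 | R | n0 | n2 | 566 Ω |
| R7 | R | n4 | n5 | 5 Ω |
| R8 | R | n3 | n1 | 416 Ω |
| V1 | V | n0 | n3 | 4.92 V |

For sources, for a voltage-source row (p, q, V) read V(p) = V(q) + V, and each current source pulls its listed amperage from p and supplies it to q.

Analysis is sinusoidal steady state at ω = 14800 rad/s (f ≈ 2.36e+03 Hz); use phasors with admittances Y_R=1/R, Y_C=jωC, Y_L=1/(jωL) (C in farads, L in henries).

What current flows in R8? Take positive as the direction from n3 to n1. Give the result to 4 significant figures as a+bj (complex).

-0.01171+0.0001842j A

MNA unknowns: 5 node voltages V₁..V_5 plus 1 source current (V1)
I1: z[0]−=0.401, z[2]+=0.401
C1: Y=0.000+0.006764j on G[3,2]
R1: Y=0.4926+0.000j on G[2,1]
R2: Y=0.5618+0.000j on G[0,3]
R3: Y=0.0001580+0.000j on G[1,2]
L1: Y=0.000-0.01304j on G[2,5]
C2: Y=0.000+0.6675j on G[0,1]
I2: z[4]−=0.335, z[0]+=0.335
R4: Y=0.002262+0.000j on G[4,5]
R5: Y=0.0004065+0.000j on G[2,3]
R6: Y=0.001767+0.000j on G[0,2]
R7: Y=0.2000+0.000j on G[4,5]
R8: Y=0.002404+0.000j on G[3,1]
V1: row V0−V3=4.92, i_V1 at 0,3
solve → V1=-0.04989-0.07663j, V2=0.07766-0.1446j, V3=-4.920+0.000j, V4=-1.579-25.83j, V5=0.07766-25.83j
aux → i_V1=-2.779-0.03356j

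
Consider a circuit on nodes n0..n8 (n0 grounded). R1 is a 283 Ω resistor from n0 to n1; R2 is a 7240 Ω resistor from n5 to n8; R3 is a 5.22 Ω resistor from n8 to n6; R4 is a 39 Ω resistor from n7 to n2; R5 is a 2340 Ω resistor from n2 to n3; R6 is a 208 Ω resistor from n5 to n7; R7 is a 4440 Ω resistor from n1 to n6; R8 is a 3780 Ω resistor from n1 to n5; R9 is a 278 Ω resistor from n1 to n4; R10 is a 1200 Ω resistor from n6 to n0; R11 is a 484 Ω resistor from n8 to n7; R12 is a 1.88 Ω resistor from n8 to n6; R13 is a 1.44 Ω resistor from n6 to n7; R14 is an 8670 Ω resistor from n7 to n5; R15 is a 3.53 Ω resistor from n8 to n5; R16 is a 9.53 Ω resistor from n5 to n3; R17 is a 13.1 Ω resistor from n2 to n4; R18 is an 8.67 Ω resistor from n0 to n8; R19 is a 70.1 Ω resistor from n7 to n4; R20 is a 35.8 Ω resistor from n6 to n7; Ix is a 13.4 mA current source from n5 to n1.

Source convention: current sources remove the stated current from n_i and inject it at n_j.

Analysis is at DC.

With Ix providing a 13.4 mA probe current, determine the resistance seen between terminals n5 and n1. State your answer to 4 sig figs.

Element admittances at DC:
  Y(R1) = 0.003534 S between n0,n1
  Y(R2) = 0.0001381 S between n5,n8
  Y(R3) = 0.1916 S between n8,n6
  Y(R4) = 0.02564 S between n7,n2
  Y(R5) = 0.0004274 S between n2,n3
  Y(R6) = 0.004808 S between n5,n7
  Y(R7) = 0.0002252 S between n1,n6
  Y(R8) = 0.0002646 S between n1,n5
  Y(R9) = 0.003597 S between n1,n4
  Y(R10) = 0.0008333 S between n6,n0
  Y(R11) = 0.002066 S between n8,n7
  Y(R12) = 0.5319 S between n8,n6
  Y(R13) = 0.6944 S between n6,n7
  Y(R14) = 0.0001153 S between n7,n5
  Y(R15) = 0.2833 S between n8,n5
  Y(R16) = 0.1049 S between n5,n3
  Y(R17) = 0.07634 S between n2,n4
  Y(R18) = 0.1153 S between n0,n8
  Y(R19) = 0.01427 S between n7,n4
  Y(R20) = 0.02793 S between n6,n7
  Ix: injects 0.0134 A into n1 (from n5)
Assemble and solve the 8×8 MNA system:
  V(n1)=1.819  V(n2)=0.09381  V(n3)=-0.09877  V(n4)=0.1396  V(n5)=-0.09955  V(n6)=-0.04698  V(n7)=-0.03919  V(n8)=-0.05540

R_eq = 143.2 Ω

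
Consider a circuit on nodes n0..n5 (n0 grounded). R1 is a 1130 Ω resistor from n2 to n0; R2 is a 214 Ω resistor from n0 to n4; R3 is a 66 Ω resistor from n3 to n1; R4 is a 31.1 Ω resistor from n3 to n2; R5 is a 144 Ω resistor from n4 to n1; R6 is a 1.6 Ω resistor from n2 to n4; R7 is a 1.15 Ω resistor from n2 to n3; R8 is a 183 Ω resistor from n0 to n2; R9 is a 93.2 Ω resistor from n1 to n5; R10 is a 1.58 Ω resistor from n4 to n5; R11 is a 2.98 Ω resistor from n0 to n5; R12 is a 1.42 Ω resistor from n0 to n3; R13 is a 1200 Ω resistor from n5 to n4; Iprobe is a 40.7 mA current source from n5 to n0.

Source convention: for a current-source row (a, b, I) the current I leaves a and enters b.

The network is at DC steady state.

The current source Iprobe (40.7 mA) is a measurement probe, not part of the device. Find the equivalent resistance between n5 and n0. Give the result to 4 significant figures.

MNA unknowns: 5 node voltages V₁..V_5
R1: Y=0.0008850 on G[2,0]
R2: Y=0.004673 on G[0,4]
R3: Y=0.01515 on G[3,1]
R4: Y=0.03215 on G[3,2]
R5: Y=0.006944 on G[4,1]
R6: Y=0.6250 on G[2,4]
R7: Y=0.8696 on G[2,3]
R8: Y=0.005464 on G[0,2]
R9: Y=0.01073 on G[1,5]
R10: Y=0.6329 on G[4,5]
R11: Y=0.3356 on G[0,5]
R12: Y=0.7042 on G[0,3]
R13: Y=0.0008333 on G[5,4]
Iprobe: z[5]−=0.0407, z[0]+=0.0407
solve → V1=-0.04670, V2=-0.03459, V3=-0.01968, V4=-0.05646, V5=-0.07855

R_eq = 1.930 Ω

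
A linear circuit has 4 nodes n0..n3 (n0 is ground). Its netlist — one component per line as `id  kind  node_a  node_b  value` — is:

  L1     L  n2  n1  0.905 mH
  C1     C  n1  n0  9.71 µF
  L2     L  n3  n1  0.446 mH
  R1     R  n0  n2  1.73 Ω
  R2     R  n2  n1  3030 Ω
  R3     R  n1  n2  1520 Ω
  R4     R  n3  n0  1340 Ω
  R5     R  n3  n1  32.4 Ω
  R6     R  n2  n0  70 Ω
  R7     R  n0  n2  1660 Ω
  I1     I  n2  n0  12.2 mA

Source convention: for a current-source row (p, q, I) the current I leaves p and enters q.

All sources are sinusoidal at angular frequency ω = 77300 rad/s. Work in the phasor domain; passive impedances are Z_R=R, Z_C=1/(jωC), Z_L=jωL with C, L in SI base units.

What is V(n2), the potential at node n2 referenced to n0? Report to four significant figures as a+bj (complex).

MNA unknowns: 3 node voltages V₁..V_3
L1: Y=0.000-0.01429j on G[2,1]
C1: Y=0.000+0.7506j on G[1,0]
L2: Y=0.000-0.02901j on G[3,1]
R1: Y=0.5780+0.000j on G[0,2]
R2: Y=0.0003300+0.000j on G[2,1]
R3: Y=0.0006579+0.000j on G[1,2]
R4: Y=0.0007463+0.000j on G[3,0]
R5: Y=0.03086+0.000j on G[3,1]
R6: Y=0.01429+0.000j on G[2,0]
R7: Y=0.0006024+0.000j on G[0,2]
I1: z[2]−=0.0122, z[0]+=0.0122
solve → V1=0.0003978+3.825e-05j, V2=-0.02053-0.0005036j, V3=0.0003931+3.308e-05j

-0.02053-0.0005036j V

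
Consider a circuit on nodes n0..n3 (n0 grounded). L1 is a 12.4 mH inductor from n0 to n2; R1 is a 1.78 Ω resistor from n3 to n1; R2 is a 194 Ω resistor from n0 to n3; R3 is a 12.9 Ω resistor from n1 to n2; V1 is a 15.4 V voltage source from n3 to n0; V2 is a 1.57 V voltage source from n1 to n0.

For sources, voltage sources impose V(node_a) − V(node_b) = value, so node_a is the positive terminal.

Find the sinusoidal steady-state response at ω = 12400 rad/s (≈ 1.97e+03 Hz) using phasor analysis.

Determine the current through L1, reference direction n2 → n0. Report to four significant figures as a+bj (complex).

MNA unknowns: 3 node voltages V₁..V_3 plus 2 source currents (V1, V2)
L1: Y=0.000-0.006504j on G[0,2]
R1: Y=0.5618+0.000j on G[3,1]
R2: Y=0.005155+0.000j on G[0,3]
R3: Y=0.07752+0.000j on G[1,2]
V1: row V3−V0=15.4, i_V1 at 3,0
V2: row V1−V0=1.57, i_V2 at 1,0
solve → V1=1.570+0.000j, V2=1.559+0.1308j, V3=15.40+0.000j
aux → i_V1=-7.849+0.000j, i_V2=7.769+0.01014j

0.0008507-0.01014j A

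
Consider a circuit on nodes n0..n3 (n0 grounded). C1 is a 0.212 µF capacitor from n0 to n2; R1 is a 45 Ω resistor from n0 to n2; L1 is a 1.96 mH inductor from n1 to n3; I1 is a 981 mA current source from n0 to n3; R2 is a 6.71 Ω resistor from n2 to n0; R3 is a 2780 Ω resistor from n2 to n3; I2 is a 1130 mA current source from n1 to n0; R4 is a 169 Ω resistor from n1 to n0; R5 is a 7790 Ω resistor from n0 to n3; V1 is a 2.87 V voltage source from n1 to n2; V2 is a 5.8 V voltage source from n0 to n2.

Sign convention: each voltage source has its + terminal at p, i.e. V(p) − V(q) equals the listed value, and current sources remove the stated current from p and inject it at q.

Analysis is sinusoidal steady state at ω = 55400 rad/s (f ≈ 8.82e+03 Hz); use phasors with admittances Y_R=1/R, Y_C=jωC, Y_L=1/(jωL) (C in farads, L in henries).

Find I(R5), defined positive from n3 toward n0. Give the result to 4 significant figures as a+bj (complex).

Element admittances at ω=55400 rad/s:
  Y(C1) = 0.000+0.01174j S between n0,n2
  Y(R1) = 0.02222+0.000j S between n0,n2
  Y(L1) = 0.000-0.009209j S between n1,n3
  I1: injects 0.981 A into n3 (from n0)
  Y(R2) = 0.1490+0.000j S between n2,n0
  Y(R3) = 0.0003597+0.000j S between n2,n3
  I2: injects 1.13 A into n0 (from n1)
  Y(R4) = 0.005917+0.000j S between n1,n0
  Y(R5) = 0.0001284+0.000j S between n0,n3
  V1: constraint V(n1)−V(n2) = 2.87
  V2: constraint V(n0)−V(n2) = 5.8
Assemble and solve the 5×5 MNA system:
  V(n1)=-2.930+0.000j  V(n2)=-5.800+0.000j  V(n3)=2.696+106.2j
  i(V1)=-0.1351-0.05181j  i(V2)=-0.8613-0.05449j

0.0003461+0.01363j A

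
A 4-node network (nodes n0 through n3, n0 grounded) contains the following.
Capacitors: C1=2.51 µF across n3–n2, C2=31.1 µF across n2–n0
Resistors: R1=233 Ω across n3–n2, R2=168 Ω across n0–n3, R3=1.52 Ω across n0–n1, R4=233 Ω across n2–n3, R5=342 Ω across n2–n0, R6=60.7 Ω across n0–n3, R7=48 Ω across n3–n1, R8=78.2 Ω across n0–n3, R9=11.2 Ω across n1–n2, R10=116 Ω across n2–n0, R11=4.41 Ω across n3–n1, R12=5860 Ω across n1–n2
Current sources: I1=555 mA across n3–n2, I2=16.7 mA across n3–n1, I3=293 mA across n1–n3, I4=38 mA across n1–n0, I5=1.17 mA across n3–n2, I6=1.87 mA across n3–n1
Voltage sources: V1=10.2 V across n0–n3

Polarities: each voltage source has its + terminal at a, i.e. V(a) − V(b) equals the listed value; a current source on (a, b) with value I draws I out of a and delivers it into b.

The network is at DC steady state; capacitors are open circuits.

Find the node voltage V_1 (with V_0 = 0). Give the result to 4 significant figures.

-2.663 V

Element admittances at DC:
  Y(C1) = 0.000 S between n3,n2
  Y(R1) = 0.004292 S between n3,n2
  I1: injects 0.555 A into n2 (from n3)
  I2: injects 0.0167 A into n1 (from n3)
  Y(R2) = 0.005952 S between n0,n3
  I3: injects 0.293 A into n3 (from n1)
  Y(R3) = 0.6579 S between n0,n1
  Y(R4) = 0.004292 S between n2,n3
  I4: injects 0.038 A into n0 (from n1)
  Y(R5) = 0.002924 S between n2,n0
  I5: injects 0.00117 A into n2 (from n3)
  Y(R6) = 0.01647 S between n0,n3
  Y(R7) = 0.02083 S between n3,n1
  Y(R8) = 0.01279 S between n0,n3
  I6: injects 0.00187 A into n1 (from n3)
  Y(C2) = 0.000 S between n2,n0
  Y(R9) = 0.08929 S between n1,n2
  Y(R10) = 0.008621 S between n2,n0
  Y(R11) = 0.2268 S between n3,n1
  Y(R12) = 0.0001706 S between n1,n2
  V1: constraint V(n0)−V(n3) = 10.2
Assemble and solve the 4×4 MNA system:
  V(n1)=-2.663  V(n2)=2.102  V(n3)=-10.20
  i(V1)=-2.049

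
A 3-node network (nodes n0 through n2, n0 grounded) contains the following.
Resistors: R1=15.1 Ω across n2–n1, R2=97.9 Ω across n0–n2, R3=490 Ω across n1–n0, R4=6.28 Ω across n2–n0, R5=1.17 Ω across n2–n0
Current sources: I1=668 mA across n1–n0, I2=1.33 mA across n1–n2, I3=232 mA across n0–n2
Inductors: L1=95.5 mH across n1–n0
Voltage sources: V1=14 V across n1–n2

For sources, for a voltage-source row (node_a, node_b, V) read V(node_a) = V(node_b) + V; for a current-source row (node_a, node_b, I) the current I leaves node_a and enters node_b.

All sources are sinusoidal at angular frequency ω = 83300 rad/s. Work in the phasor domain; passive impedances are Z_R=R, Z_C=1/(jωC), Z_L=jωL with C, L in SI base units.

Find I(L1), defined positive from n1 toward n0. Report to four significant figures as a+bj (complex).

MNA unknowns: 2 node voltages V₁..V_2 plus 1 source current (V1)
R1: Y=0.06623+0.000j on G[2,1]
R2: Y=0.01021+0.000j on G[0,2]
I1: z[1]−=0.668, z[0]+=0.668
R3: Y=0.002041+0.000j on G[1,0]
I2: z[1]−=0.00133, z[2]+=0.00133
L1: Y=0.000-0.0001257j on G[1,0]
R4: Y=0.1592+0.000j on G[2,0]
I3: z[0]−=0.232, z[2]+=0.232
R5: Y=0.8547+0.000j on G[2,0]
V1: row V1−V2=14, i_V1 at 1,2
solve → V1=13.55+0.001659j, V2=-0.4527+0.001659j
aux → i_V1=-1.624+0.001700j

2.086e-07-0.001703j A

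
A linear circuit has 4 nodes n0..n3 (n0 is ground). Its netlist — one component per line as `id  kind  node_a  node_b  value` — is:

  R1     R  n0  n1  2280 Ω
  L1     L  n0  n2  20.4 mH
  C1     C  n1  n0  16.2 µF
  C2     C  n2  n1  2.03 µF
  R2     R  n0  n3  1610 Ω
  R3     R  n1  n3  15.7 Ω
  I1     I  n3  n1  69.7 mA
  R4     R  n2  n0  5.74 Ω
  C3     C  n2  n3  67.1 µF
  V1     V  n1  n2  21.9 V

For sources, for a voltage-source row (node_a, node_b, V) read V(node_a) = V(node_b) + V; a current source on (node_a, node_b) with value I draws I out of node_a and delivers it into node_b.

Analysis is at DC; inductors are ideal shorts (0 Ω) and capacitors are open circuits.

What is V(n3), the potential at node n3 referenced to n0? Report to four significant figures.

20.60 V

Element admittances at DC:
  Y(R1) = 0.0004386 S between n0,n1
  L1: short n0↔n2 (DC inductor)
  Y(C1) = 0.000 S between n1,n0
  Y(C2) = 0.000 S between n2,n1
  Y(R2) = 0.0006211 S between n0,n3
  Y(R3) = 0.06369 S between n1,n3
  I1: injects 0.0697 A into n1 (from n3)
  Y(R4) = 0.1742 S between n2,n0
  Y(C3) = 0.000 S between n2,n3
  V1: constraint V(n1)−V(n2) = 21.9
Assemble and solve the 5×5 MNA system:
  V(n1)=21.90  V(n2)=0.000  V(n3)=20.60
  i(L1)=0.02240  i(V1)=-0.02240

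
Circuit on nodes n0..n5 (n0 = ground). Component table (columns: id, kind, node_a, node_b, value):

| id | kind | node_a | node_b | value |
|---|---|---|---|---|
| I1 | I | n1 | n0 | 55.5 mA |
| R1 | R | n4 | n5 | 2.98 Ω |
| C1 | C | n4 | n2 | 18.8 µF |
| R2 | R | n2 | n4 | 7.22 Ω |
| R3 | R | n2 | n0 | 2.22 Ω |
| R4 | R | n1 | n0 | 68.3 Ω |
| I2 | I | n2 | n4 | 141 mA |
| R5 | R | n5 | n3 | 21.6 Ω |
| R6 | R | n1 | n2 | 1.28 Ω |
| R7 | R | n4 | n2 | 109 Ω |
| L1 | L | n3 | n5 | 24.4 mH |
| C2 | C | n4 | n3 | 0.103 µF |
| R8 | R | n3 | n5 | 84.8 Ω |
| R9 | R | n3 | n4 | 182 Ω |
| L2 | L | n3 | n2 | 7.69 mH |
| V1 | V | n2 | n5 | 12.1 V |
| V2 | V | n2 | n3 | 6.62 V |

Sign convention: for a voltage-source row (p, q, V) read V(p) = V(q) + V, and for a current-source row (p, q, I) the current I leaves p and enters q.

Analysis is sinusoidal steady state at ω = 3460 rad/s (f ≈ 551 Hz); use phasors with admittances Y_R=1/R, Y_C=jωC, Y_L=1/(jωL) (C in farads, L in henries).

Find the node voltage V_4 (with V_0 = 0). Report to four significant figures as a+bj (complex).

-8.069+1.059j V

Element admittances at ω=3460 rad/s:
  I1: injects 0.0555 A into n0 (from n1)
  Y(R1) = 0.3356+0.000j S between n4,n5
  Y(C1) = 0.000+0.06505j S between n4,n2
  Y(R2) = 0.1385+0.000j S between n2,n4
  Y(R3) = 0.4505+0.000j S between n2,n0
  Y(R4) = 0.01464+0.000j S between n1,n0
  I2: injects 0.141 A into n4 (from n2)
  Y(R5) = 0.04630+0.000j S between n5,n3
  Y(R6) = 0.7812+0.000j S between n1,n2
  Y(R7) = 0.009174+0.000j S between n4,n2
  Y(L1) = 0.000-0.01184j S between n3,n5
  Y(C2) = 0.000+0.0003564j S between n4,n3
  Y(R8) = 0.01179+0.000j S between n3,n5
  Y(R9) = 0.005495+0.000j S between n3,n4
  Y(L2) = 0.000-0.03758j S between n3,n2
  V1: constraint V(n2)−V(n5) = 12.1
  V2: constraint V(n2)−V(n3) = 6.62
Assemble and solve the 7×7 MNA system:
  V(n1)=-0.1848+0.000j  V(n2)=-0.1172+0.000j  V(n3)=-6.737+0.000j  V(n4)=-8.069+1.059j  V(n5)=-12.22+0.000j
  i(V1)=-1.710-0.2906j  i(V2)=0.3260+0.1785j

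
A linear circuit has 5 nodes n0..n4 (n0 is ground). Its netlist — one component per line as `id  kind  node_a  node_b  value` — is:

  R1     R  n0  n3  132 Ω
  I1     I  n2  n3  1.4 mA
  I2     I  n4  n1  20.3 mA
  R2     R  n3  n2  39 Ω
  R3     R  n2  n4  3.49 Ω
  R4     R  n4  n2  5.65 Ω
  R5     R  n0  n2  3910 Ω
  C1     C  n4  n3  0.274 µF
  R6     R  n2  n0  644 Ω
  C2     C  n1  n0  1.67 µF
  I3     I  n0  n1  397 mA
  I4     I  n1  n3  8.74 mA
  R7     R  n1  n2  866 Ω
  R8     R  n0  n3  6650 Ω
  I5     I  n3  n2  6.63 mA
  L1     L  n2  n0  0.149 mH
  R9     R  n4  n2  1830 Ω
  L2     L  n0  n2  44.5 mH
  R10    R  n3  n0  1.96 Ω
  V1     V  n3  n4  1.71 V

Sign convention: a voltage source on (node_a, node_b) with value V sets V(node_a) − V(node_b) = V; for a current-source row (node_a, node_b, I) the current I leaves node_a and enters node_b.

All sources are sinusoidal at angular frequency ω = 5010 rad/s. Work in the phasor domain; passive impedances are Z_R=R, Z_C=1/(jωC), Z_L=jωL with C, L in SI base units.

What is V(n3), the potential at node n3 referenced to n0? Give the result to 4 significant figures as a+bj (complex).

Apply KCL at each of the 4 non-ground nodes and solve the resulting linear system.
Node n1: branches {I2, C2, I3, I4, R7} → V_1 = 6.573-47.92j
Node n2: branches {I1, R2, R3, R4, R5, R6, R7, I5, L1, R9, L2} → V_2 = -0.01513-0.2971j
Node n3: branches {R1, I1, R2, C1, I4, R8, I5, R10, V1} → V_3 = 0.7635-0.1444j
Node n4: branches {I2, R3, R4, C1, R9, V1} → V_4 = -0.9465-0.1444j
Source currents: i(V1)=-0.4119+0.06853j

0.7635-0.1444j V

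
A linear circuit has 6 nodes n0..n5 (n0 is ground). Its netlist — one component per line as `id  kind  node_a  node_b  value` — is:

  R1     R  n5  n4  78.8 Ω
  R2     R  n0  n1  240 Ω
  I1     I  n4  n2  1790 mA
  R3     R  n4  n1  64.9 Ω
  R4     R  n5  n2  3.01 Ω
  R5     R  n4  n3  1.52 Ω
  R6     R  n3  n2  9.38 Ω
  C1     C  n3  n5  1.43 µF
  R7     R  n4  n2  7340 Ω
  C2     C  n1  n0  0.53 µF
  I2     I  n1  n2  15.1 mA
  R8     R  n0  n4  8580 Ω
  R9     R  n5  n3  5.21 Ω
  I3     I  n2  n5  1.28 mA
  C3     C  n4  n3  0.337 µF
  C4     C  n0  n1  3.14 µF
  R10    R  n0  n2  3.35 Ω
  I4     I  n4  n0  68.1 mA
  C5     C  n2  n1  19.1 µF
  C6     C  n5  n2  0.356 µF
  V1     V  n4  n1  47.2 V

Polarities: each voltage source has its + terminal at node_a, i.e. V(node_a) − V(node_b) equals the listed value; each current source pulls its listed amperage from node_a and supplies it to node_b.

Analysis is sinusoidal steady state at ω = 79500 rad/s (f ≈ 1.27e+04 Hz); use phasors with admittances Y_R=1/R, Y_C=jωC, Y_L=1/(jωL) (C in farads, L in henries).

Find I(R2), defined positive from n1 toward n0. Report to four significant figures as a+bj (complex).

Element admittances at ω=79500 rad/s:
  Y(R1) = 0.01269+0.000j S between n5,n4
  Y(R2) = 0.004167+0.000j S between n0,n1
  I1: injects 1.79 A into n2 (from n4)
  Y(R3) = 0.01541+0.000j S between n4,n1
  Y(R4) = 0.3322+0.000j S between n5,n2
  Y(R5) = 0.6579+0.000j S between n4,n3
  Y(R6) = 0.1066+0.000j S between n3,n2
  Y(C1) = 0.000+0.1137j S between n3,n5
  Y(R7) = 0.0001362+0.000j S between n4,n2
  Y(C2) = 0.000+0.04213j S between n1,n0
  I2: injects 0.0151 A into n2 (from n1)
  Y(R8) = 0.0001166+0.000j S between n0,n4
  Y(R9) = 0.1919+0.000j S between n5,n3
  I3: injects 0.00128 A into n5 (from n2)
  Y(C3) = 0.000+0.02679j S between n4,n3
  Y(C4) = 0.000+0.2496j S between n0,n1
  Y(R10) = 0.2985+0.000j S between n0,n2
  I4: injects 0.0681 A into n0 (from n4)
  Y(C5) = 0.000+1.518j S between n2,n1
  Y(C6) = 0.000+0.02830j S between n5,n2
  V1: constraint V(n4)−V(n1) = 47.2
Assemble and solve the 6×6 MNA system:
  V(n1)=1.779+3.970j  V(n2)=3.608-1.796j  V(n3)=37.28+1.063j  V(n4)=48.98+3.970j  V(n5)=17.35+2.859j
  i(V1)=-10.62-2.241j

0.007414+0.01654j A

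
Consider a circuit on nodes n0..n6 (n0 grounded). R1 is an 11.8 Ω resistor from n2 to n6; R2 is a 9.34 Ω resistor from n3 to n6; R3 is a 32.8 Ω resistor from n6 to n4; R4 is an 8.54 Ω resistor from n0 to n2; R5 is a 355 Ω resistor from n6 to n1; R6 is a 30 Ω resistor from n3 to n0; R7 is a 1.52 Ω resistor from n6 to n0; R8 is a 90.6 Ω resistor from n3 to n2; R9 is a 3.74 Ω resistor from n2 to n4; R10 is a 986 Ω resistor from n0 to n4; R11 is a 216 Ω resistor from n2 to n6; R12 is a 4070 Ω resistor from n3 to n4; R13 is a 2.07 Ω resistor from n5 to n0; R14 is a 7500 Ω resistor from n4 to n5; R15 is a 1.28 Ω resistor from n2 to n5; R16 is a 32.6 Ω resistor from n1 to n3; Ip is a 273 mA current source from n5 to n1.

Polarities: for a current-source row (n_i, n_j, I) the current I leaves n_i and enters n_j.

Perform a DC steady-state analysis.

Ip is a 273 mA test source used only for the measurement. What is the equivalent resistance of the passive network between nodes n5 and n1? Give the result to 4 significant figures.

Apply KCL at each of the 6 non-ground nodes and solve the resulting linear system.
Node n1: branches {R5, R16, Ip} → V_1 = 9.778
Node n2: branches {R1, R4, R8, R9, R11, R15} → V_2 = -0.2278
Node n3: branches {R2, R6, R8, R12, R16} → V_3 = 1.756
Node n4: branches {R3, R9, R10, R12, R14} → V_4 = -0.1805
Node n5: branches {R13, R14, R15, Ip} → V_5 = -0.3566
Node n6: branches {R1, R2, R3, R5, R7, R11} → V_6 = 0.2137

R_eq = 37.12 Ω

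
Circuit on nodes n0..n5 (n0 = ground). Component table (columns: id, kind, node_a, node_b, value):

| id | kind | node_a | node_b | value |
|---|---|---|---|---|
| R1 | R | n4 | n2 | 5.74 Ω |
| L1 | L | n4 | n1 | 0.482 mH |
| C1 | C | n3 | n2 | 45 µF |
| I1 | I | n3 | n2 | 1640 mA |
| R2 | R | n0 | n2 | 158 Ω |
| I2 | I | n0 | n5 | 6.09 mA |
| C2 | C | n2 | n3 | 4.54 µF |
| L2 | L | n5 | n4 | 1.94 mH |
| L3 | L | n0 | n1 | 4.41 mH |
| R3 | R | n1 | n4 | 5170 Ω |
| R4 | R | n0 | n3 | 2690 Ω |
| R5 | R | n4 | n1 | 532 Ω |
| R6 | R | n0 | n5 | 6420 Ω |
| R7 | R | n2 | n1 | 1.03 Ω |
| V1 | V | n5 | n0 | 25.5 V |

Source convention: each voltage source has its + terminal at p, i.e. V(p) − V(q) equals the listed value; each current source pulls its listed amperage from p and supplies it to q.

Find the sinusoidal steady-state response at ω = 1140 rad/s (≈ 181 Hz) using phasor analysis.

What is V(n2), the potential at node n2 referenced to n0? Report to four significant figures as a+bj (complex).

Element admittances at ω=1140 rad/s:
  Y(R1) = 0.1742+0.000j S between n4,n2
  Y(L1) = 0.000-1.820j S between n4,n1
  Y(C1) = 0.000+0.05130j S between n3,n2
  I1: injects 1.64 A into n2 (from n3)
  Y(R2) = 0.006329+0.000j S between n0,n2
  I2: injects 0.00609 A into n5 (from n0)
  Y(C2) = 0.000+0.005176j S between n2,n3
  Y(L2) = 0.000-0.4522j S between n5,n4
  Y(L3) = 0.000-0.1989j S between n0,n1
  Y(R3) = 0.0001934+0.000j S between n1,n4
  Y(R4) = 0.0003717+0.000j S between n0,n3
  Y(R5) = 0.001880+0.000j S between n4,n1
  Y(R6) = 0.0001558+0.000j S between n0,n5
  Y(R7) = 0.9709+0.000j S between n2,n1
  V1: constraint V(n5)−V(n0) = 25.5
Assemble and solve the 6×6 MNA system:
  V(n1)=16.48-0.09779j  V(n2)=16.66-0.1226j  V(n3)=16.47+29.02j  V(n4)=18.27-0.2037j  V(n5)=25.50+0.000j
  i(V1)=-0.08998+3.269j

16.66-0.1226j V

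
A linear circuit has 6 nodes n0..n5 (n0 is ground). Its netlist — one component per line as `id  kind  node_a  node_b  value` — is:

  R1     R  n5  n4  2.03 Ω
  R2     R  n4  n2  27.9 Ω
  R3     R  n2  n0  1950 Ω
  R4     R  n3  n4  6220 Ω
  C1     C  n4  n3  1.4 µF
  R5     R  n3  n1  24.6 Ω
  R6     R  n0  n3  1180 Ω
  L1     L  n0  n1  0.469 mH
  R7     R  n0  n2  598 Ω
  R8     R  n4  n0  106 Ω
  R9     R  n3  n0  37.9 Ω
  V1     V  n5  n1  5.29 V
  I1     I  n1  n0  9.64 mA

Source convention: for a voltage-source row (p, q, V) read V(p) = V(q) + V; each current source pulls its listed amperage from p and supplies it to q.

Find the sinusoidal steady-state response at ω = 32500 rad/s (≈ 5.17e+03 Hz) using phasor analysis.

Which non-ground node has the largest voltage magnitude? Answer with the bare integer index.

Apply KCL at each of the 5 non-ground nodes and solve the resulting linear system.
Node n1: branches {R5, L1, V1, I1} → V_1 = 0.004106-1.823j
Node n2: branches {R2, R3, R7} → V_2 = 4.627-1.929j
Node n3: branches {R4, C1, R5, R6, R9} → V_3 = 1.966+0.8735j
Node n4: branches {R1, R2, R4, C1, R8} → V_4 = 4.909-2.046j
Node n5: branches {R1, V1} → V_5 = 5.294-1.823j
Source currents: i(V1)=-0.1897-0.1099j

5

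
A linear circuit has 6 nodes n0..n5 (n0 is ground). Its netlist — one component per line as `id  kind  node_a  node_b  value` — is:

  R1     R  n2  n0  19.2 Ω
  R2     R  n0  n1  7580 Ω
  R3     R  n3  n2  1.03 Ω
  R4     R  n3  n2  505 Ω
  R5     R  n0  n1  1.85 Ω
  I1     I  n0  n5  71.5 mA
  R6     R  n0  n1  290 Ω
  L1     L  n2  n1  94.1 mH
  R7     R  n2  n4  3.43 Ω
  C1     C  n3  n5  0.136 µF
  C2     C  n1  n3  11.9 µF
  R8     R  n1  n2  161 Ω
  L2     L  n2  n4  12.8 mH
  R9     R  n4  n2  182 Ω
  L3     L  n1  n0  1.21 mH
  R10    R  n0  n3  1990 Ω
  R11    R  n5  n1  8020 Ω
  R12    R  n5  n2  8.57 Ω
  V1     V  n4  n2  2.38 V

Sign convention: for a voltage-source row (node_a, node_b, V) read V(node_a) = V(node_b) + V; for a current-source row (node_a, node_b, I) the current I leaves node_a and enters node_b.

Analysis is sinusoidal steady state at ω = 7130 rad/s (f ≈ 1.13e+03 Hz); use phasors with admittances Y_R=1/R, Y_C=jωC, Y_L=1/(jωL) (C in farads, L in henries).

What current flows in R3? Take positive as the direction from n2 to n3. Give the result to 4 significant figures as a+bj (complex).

0.04627+0.02689j A

Apply KCL at each of the 5 non-ground nodes and solve the resulting linear system.
Node n1: branches {R2, R5, R6, L1, C2, R8, L3, R11} → V_1 = 0.07509+0.06009j
Node n2: branches {R1, R3, R4, L1, R7, R8, L2, R9, R12, V1} → V_2 = 0.4507-0.4560j
Node n3: branches {R3, R4, C1, C2, R10} → V_3 = 0.4030-0.4837j
Node n4: branches {R7, L2, R9, V1} → V_4 = 2.831-0.4560j
Node n5: branches {I1, C1, R11, R12} → V_5 = 1.063-0.4609j
Source currents: i(V1)=-0.7070+0.02608j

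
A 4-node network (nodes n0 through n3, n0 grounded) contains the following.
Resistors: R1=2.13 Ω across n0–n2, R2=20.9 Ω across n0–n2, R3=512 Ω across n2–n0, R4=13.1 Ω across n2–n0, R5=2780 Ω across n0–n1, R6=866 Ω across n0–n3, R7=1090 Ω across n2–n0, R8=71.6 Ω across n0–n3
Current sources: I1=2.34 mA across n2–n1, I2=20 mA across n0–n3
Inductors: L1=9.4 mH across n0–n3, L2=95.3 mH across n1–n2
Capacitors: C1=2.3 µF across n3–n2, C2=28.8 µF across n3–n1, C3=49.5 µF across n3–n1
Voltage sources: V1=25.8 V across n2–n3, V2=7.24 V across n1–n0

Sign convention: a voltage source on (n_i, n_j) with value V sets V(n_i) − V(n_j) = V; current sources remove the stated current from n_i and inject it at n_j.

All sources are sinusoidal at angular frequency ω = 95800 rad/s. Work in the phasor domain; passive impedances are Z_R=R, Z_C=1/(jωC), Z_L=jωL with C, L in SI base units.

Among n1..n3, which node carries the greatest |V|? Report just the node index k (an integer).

2

Apply KCL at each of the 3 non-ground nodes and solve the resulting linear system.
Node n1: branches {I1, C2, R5, C3, L2, V2} → V_1 = 7.240+0.000j
Node n2: branches {R1, I1, R2, C1, R3, R4, R7, L2, V1} → V_2 = 32.83+2.623j
Node n3: branches {L1, C1, C2, R6, C3, I2, R8, V1} → V_3 = 7.028+2.623j
Source currents: i(V1)=-19.59-7.247j, i(V2)=-19.67-1.597j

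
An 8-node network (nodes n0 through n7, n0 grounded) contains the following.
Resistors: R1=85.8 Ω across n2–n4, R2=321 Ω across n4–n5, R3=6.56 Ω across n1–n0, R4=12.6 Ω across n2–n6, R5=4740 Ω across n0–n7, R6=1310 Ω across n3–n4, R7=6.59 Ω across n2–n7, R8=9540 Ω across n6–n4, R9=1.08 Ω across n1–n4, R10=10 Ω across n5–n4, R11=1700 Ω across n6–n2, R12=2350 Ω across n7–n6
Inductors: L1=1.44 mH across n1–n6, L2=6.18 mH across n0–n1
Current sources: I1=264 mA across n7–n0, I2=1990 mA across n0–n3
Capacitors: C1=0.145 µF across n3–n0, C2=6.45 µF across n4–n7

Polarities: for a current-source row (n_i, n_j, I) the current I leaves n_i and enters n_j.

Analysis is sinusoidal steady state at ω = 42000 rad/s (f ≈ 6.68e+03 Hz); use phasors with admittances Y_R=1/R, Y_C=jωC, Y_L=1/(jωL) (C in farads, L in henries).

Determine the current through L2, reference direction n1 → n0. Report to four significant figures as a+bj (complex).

MNA unknowns: 7 node voltages V₁..V_7
R1: Y=0.01166+0.000j on G[2,4]
R2: Y=0.003115+0.000j on G[4,5]
R3: Y=0.1524+0.000j on G[1,0]
R4: Y=0.07937+0.000j on G[2,6]
R5: Y=0.0002110+0.000j on G[0,7]
R6: Y=0.0007634+0.000j on G[3,4]
R7: Y=0.1517+0.000j on G[2,7]
L1: Y=0.000-0.01653j on G[1,6]
L2: Y=0.000-0.003853j on G[0,1]
R8: Y=0.0001048+0.000j on G[6,4]
I1: z[7]−=0.264, z[0]+=0.264
C1: Y=0.000+0.006090j on G[3,0]
R9: Y=0.9259+0.000j on G[1,4]
C2: Y=0.000+0.2709j on G[4,7]
R10: Y=0.1000+0.000j on G[5,4]
R11: Y=0.0005882+0.000j on G[6,2]
R12: Y=0.0004255+0.000j on G[7,6]
I2: z[0]−=1.99, z[3]+=1.99
solve → V1=-1.479-1.637j, V2=-1.851-1.029j, V3=40.06-321.5j, V4=-1.738-1.908j, V5=-1.738-1.908j, V6=-1.955-1.127j, V7=-1.805-0.9091j

-0.006305+0.005697j A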